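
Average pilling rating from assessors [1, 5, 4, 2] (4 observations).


Formula: Mean = sum / count
Sum = 1 + 5 + 4 + 2 = 12
Mean = 12 / 4 = 3.0

3.0


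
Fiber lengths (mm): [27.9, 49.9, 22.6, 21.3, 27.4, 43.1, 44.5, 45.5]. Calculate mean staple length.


Formula: Mean = sum of lengths / count
Sum = 27.9 + 49.9 + 22.6 + 21.3 + 27.4 + 43.1 + 44.5 + 45.5
Sum = 282.2 mm
Mean = 282.2 / 8 = 35.28 mm

35.28 mm


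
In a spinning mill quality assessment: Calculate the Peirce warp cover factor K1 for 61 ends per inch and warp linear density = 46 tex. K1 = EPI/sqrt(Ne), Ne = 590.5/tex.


Formula: K1 = EPI / sqrt(Ne), with Ne = 590.5 / tex_warp
Step 1: Ne = 590.5 / 46 = 12.837
Step 2: sqrt(Ne) = sqrt(12.837) = 3.5829
Step 3: K1 = 61 / 3.5829 = 17.0

17.0


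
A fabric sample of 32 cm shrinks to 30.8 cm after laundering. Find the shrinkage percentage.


Formula: Shrinkage% = ((L_before - L_after) / L_before) * 100
Step 1: Shrinkage = 32 - 30.8 = 1.2 cm
Step 2: Shrinkage% = (1.2 / 32) * 100
Step 3: Shrinkage% = 0.0375 * 100 = 3.75% ≈ 3.8%

3.8%


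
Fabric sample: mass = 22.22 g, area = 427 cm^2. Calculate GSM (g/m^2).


Formula: GSM = mass_g / area_m2
Step 1: Convert area: 427 cm^2 = 427 / 10000 = 0.0427 m^2
Step 2: GSM = 22.22 g / 0.0427 m^2 = 520.4 g/m^2

520.4 g/m^2


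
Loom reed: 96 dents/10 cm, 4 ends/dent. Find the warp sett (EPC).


Formula: EPC = (dents per 10 cm * ends per dent) / 10
Step 1: Total ends per 10 cm = 96 * 4 = 384
Step 2: EPC = 384 / 10 = 38.4 ends/cm

38.4 ends/cm


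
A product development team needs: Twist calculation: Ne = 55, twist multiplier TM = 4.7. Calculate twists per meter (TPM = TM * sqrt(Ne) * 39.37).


Formula: TPM = TM * sqrt(Ne) * 39.37
Step 1: sqrt(Ne) = sqrt(55) = 7.4162
Step 2: TM * sqrt(Ne) = 4.7 * 7.4162 = 34.8561
Step 3: TPM = 34.8561 * 39.37 = 1372 twists/m

1372 twists/m


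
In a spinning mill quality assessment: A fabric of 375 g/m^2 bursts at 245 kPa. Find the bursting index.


Formula: Bursting Index = Bursting Strength / Fabric GSM
BI = 245 kPa / 375 g/m^2
BI = 0.653 kPa/(g/m^2)

0.653 kPa/(g/m^2)


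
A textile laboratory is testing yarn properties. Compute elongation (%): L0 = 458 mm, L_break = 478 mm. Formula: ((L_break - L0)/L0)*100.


Formula: Elongation (%) = ((L_break - L0) / L0) * 100
Step 1: Extension = 478 - 458 = 20 mm
Step 2: Elongation = (20 / 458) * 100
Step 3: Elongation = 0.043668 * 100 = 4.3668% ≈ 4.4%

4.4%


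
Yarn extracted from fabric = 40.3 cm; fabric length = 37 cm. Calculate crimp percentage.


Formula: Crimp% = ((L_yarn - L_fabric) / L_fabric) * 100
Step 1: Extension = 40.3 - 37 = 3.3 cm
Step 2: Crimp% = (3.3 / 37) * 100
Step 3: Crimp% = 0.089189 * 100 = 8.9189% ≈ 8.9%

8.9%


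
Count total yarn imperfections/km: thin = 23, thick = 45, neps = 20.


Formula: Total = thin places + thick places + neps
Total = 23 + 45 + 20
Total = 88 imperfections/km

88 imperfections/km


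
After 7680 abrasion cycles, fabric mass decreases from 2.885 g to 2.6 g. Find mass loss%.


Formula: Mass loss% = ((m_before - m_after) / m_before) * 100
Step 1: Mass loss = 2.885 - 2.6 = 0.285 g
Step 2: Ratio = 0.285 / 2.885 = 0.0987868
Step 3: Mass loss% = 0.0987868 * 100 = 9.87868% ≈ 9.88%

9.88%


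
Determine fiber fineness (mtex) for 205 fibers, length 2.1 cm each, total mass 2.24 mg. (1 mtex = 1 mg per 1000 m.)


Formula: fineness (mtex) = mass (mg) / total length (km) = (mass_mg / total_length_m) * 1000
Step 1: Convert fiber length: 2.1 cm = 0.021 m
Step 2: Total fiber length = 205 * 0.021 = 4.305 m
Step 3: Linear density = 2.24 mg / 4.305 m = 0.5203 mg/m
Step 4: fineness = 0.5203 * 1000 = 520.3 mtex

520.3 mtex


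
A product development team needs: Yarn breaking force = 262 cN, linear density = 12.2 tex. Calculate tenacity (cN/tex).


Formula: Tenacity = Breaking force / Linear density
Tenacity = 262 cN / 12.2 tex
Tenacity = 21.48 cN/tex

21.48 cN/tex


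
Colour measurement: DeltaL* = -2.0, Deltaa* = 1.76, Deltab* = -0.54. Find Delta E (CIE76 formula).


Formula: Delta E = sqrt(dL*^2 + da*^2 + db*^2)
Step 1: dL*^2 = (-2.0)^2 = 4.0
Step 2: da*^2 = 1.76^2 = 3.0976
Step 3: db*^2 = (-0.54)^2 = 0.2916
Step 4: Sum = 4.0 + 3.0976 + 0.2916 = 7.3892
Step 5: Delta E = sqrt(7.3892) = 2.72

2.72 Delta E


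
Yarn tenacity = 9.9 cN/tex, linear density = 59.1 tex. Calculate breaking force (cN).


Formula: Breaking force = Tenacity * Linear density
F = 9.9 cN/tex * 59.1 tex
F = 585.09 cN

585.09 cN


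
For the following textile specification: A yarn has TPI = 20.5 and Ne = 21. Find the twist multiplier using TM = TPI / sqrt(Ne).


Formula: TM = TPI / sqrt(Ne)
Step 1: sqrt(Ne) = sqrt(21) = 4.5826
Step 2: TM = 20.5 / 4.5826 = 4.47

4.47 TM


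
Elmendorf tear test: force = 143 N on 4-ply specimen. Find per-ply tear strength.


Formula: Per-ply strength = Total force / Number of plies
Per-ply = 143 N / 4
Per-ply = 35.75 N

35.75 N


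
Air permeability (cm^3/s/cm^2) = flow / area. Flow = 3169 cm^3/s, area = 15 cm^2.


Formula: Air Permeability = Airflow / Test Area
AP = 3169 cm^3/s / 15 cm^2
AP = 211.3 cm^3/s/cm^2

211.3 cm^3/s/cm^2


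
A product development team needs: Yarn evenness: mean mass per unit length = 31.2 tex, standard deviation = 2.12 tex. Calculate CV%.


Formula: CV% = (standard deviation / mean) * 100
Step 1: Ratio = 2.12 / 31.2 = 0.067949
Step 2: CV% = 0.067949 * 100 = 6.7949% ≈ 6.8%

6.8%


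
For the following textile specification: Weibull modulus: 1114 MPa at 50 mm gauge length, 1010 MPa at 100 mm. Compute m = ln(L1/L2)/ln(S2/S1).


Formula: m = ln(L1/L2) / ln(S2/S1)
Step 1: ln(L1/L2) = ln(50/100) = -0.69315
Step 2: S2/S1 = 1010/1114 = 0.90664
Step 3: ln(S2/S1) = ln(0.90664) = -0.09801
Step 4: m = -0.69315 / -0.09801 = 7.07

7.07 (Weibull m)


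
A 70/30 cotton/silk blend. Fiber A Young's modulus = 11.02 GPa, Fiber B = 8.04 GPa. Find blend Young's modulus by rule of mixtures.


Formula: Blend property = (fraction_A * property_A) + (fraction_B * property_B)
Step 1: Contribution A = 70/100 * 11.02 GPa = 7.714 GPa
Step 2: Contribution B = 30/100 * 8.04 GPa = 2.412 GPa
Step 3: Blend Young's modulus = 7.714 + 2.412 = 10.126 GPa

10.126 GPa


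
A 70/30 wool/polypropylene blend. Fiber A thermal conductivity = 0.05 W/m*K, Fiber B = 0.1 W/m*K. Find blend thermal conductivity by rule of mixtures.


Formula: Blend property = (fraction_A * property_A) + (fraction_B * property_B)
Step 1: Contribution A = 70/100 * 0.05 W/m*K = 0.035 W/m*K
Step 2: Contribution B = 30/100 * 0.1 W/m*K = 0.03 W/m*K
Step 3: Blend thermal conductivity = 0.035 + 0.03 = 0.065 W/m*K

0.065 W/m*K


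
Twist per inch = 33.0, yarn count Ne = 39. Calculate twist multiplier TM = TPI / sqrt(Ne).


Formula: TM = TPI / sqrt(Ne)
Step 1: sqrt(Ne) = sqrt(39) = 6.245
Step 2: TM = 33.0 / 6.245 = 5.28

5.28 TM


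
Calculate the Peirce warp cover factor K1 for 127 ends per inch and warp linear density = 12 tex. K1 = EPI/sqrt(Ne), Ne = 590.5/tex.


Formula: K1 = EPI / sqrt(Ne), with Ne = 590.5 / tex_warp
Step 1: Ne = 590.5 / 12 = 49.208
Step 2: sqrt(Ne) = sqrt(49.208) = 7.0148
Step 3: K1 = 127 / 7.0148 = 18.1

18.1


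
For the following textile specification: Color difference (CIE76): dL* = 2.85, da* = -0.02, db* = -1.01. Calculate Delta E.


Formula: Delta E = sqrt(dL*^2 + da*^2 + db*^2)
Step 1: dL*^2 = 2.85^2 = 8.1225
Step 2: da*^2 = (-0.02)^2 = 0.0004
Step 3: db*^2 = (-1.01)^2 = 1.0201
Step 4: Sum = 8.1225 + 0.0004 + 1.0201 = 9.143
Step 5: Delta E = sqrt(9.143) = 3.02

3.02 Delta E


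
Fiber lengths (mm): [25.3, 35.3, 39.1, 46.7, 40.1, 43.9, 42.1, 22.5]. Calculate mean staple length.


Formula: Mean = sum of lengths / count
Sum = 25.3 + 35.3 + 39.1 + 46.7 + 40.1 + 43.9 + 42.1 + 22.5
Sum = 295.0 mm
Mean = 295.0 / 8 = 36.88 mm

36.88 mm


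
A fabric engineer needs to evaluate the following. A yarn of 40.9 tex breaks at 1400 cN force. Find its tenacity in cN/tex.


Formula: Tenacity = Breaking force / Linear density
Tenacity = 1400 cN / 40.9 tex
Tenacity = 34.23 cN/tex

34.23 cN/tex


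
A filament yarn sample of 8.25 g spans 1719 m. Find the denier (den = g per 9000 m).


Formula: den = (mass_g / length_m) * 9000
Substituting: den = (8.25 / 1719) * 9000
Intermediate: 8.25 / 1719 = 0.0047993 g/m
den = 0.0047993 * 9000 = 43.2 denier

43.2 denier


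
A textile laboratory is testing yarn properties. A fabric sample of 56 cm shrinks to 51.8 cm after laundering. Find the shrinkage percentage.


Formula: Shrinkage% = ((L_before - L_after) / L_before) * 100
Step 1: Shrinkage = 56 - 51.8 = 4.2 cm
Step 2: Shrinkage% = (4.2 / 56) * 100
Step 3: Shrinkage% = 0.075 * 100 = 7.5%

7.5%


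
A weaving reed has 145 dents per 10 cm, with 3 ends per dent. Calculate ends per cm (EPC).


Formula: EPC = (dents per 10 cm * ends per dent) / 10
Step 1: Total ends per 10 cm = 145 * 3 = 435
Step 2: EPC = 435 / 10 = 43.5 ends/cm

43.5 ends/cm


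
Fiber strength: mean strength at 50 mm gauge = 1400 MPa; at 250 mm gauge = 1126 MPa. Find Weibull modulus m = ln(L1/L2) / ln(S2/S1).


Formula: m = ln(L1/L2) / ln(S2/S1)
Step 1: ln(L1/L2) = ln(50/250) = -1.60944
Step 2: S2/S1 = 1126/1400 = 0.80429
Step 3: ln(S2/S1) = ln(0.80429) = -0.21780
Step 4: m = -1.60944 / -0.21780 = 7.39

7.39 (Weibull m)


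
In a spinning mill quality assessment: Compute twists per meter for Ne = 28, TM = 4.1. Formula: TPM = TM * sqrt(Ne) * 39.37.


Formula: TPM = TM * sqrt(Ne) * 39.37
Step 1: sqrt(Ne) = sqrt(28) = 5.2915
Step 2: TM * sqrt(Ne) = 4.1 * 5.2915 = 21.6952
Step 3: TPM = 21.6952 * 39.37 = 854 twists/m

854 twists/m


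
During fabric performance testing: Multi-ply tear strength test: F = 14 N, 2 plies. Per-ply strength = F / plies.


Formula: Per-ply strength = Total force / Number of plies
Per-ply = 14 N / 2
Per-ply = 7 N

7 N


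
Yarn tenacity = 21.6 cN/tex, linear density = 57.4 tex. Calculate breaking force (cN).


Formula: Breaking force = Tenacity * Linear density
F = 21.6 cN/tex * 57.4 tex
F = 1239.84 cN

1239.84 cN


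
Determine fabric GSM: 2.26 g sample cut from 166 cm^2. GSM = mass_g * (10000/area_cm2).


Formula: GSM = mass_g / area_m2
Step 1: Convert area: 166 cm^2 = 166 / 10000 = 0.0166 m^2
Step 2: GSM = 2.26 g / 0.0166 m^2 = 136.1 g/m^2

136.1 g/m^2


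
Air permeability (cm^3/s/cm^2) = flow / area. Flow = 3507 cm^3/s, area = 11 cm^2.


Formula: Air Permeability = Airflow / Test Area
AP = 3507 cm^3/s / 11 cm^2
AP = 318.8 cm^3/s/cm^2

318.8 cm^3/s/cm^2


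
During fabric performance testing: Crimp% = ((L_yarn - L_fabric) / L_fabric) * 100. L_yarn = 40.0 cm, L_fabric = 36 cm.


Formula: Crimp% = ((L_yarn - L_fabric) / L_fabric) * 100
Step 1: Extension = 40.0 - 36 = 4.0 cm
Step 2: Crimp% = (4.0 / 36) * 100
Step 3: Crimp% = 0.111111 * 100 = 11.1111% ≈ 11.1%

11.1%


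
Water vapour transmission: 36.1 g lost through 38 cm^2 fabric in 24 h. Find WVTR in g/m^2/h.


Formula: WVTR = mass_loss / (area * time)
Step 1: Convert area: 38 cm^2 = 0.0038 m^2
Step 2: WVTR = 36.1 g / (0.0038 m^2 * 24 h)
Step 3: WVTR = 36.1 / 0.0912 = 395.8 g/m^2/h

395.8 g/m^2/h


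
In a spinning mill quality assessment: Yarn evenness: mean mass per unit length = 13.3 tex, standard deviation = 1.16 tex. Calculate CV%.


Formula: CV% = (standard deviation / mean) * 100
Step 1: Ratio = 1.16 / 13.3 = 0.087218
Step 2: CV% = 0.087218 * 100 = 8.7218% ≈ 8.7%

8.7%


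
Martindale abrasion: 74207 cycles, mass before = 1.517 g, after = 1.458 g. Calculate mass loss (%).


Formula: Mass loss% = ((m_before - m_after) / m_before) * 100
Step 1: Mass loss = 1.517 - 1.458 = 0.059 g
Step 2: Ratio = 0.059 / 1.517 = 0.0388926
Step 3: Mass loss% = 0.0388926 * 100 = 3.88926% ≈ 3.89%

3.89%


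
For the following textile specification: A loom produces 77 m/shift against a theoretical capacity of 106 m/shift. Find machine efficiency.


Formula: Efficiency% = (Actual output / Theoretical output) * 100
Efficiency% = (77 / 106) * 100
Efficiency% = 0.726415 * 100 = 72.6415% ≈ 72.6%

72.6%


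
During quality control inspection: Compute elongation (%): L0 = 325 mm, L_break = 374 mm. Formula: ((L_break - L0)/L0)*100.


Formula: Elongation (%) = ((L_break - L0) / L0) * 100
Step 1: Extension = 374 - 325 = 49 mm
Step 2: Elongation = (49 / 325) * 100
Step 3: Elongation = 0.150769 * 100 = 15.0769% ≈ 15.1%

15.1%


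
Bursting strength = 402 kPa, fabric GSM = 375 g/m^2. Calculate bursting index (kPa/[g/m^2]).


Formula: Bursting Index = Bursting Strength / Fabric GSM
BI = 402 kPa / 375 g/m^2
BI = 1.072 kPa/(g/m^2)

1.072 kPa/(g/m^2)


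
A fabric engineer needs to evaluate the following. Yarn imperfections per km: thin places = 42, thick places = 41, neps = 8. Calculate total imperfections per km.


Formula: Total = thin places + thick places + neps
Total = 42 + 41 + 8
Total = 91 imperfections/km

91 imperfections/km


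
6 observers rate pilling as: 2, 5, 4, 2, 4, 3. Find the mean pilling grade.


Formula: Mean = sum / count
Sum = 2 + 5 + 4 + 2 + 4 + 3 = 20
Mean = 20 / 6 = 3.3

3.3


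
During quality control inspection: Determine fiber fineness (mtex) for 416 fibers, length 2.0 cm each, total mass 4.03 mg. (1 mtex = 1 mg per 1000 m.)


Formula: fineness (mtex) = mass (mg) / total length (km) = (mass_mg / total_length_m) * 1000
Step 1: Convert fiber length: 2.0 cm = 0.02 m
Step 2: Total fiber length = 416 * 0.02 = 8.32 m
Step 3: Linear density = 4.03 mg / 8.32 m = 0.4844 mg/m
Step 4: fineness = 0.4844 * 1000 = 484.4 mtex

484.4 mtex


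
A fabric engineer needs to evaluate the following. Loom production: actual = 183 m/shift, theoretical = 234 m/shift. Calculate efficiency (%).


Formula: Efficiency% = (Actual output / Theoretical output) * 100
Efficiency% = (183 / 234) * 100
Efficiency% = 0.782051 * 100 = 78.2051% ≈ 78.2%

78.2%


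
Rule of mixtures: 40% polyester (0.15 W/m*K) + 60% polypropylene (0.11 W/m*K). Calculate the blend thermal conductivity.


Formula: Blend property = (fraction_A * property_A) + (fraction_B * property_B)
Step 1: Contribution A = 40/100 * 0.15 W/m*K = 0.06 W/m*K
Step 2: Contribution B = 60/100 * 0.11 W/m*K = 0.066 W/m*K
Step 3: Blend thermal conductivity = 0.06 + 0.066 = 0.126 W/m*K

0.126 W/m*K


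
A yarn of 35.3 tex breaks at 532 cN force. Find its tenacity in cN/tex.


Formula: Tenacity = Breaking force / Linear density
Tenacity = 532 cN / 35.3 tex
Tenacity = 15.07 cN/tex

15.07 cN/tex


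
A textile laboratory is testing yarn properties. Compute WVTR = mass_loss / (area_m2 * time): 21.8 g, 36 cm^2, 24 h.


Formula: WVTR = mass_loss / (area * time)
Step 1: Convert area: 36 cm^2 = 0.0036 m^2
Step 2: WVTR = 21.8 g / (0.0036 m^2 * 24 h)
Step 3: WVTR = 21.8 / 0.0864 = 252.3 g/m^2/h

252.3 g/m^2/h


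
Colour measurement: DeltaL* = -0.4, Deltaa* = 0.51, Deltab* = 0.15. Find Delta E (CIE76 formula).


Formula: Delta E = sqrt(dL*^2 + da*^2 + db*^2)
Step 1: dL*^2 = (-0.4)^2 = 0.16
Step 2: da*^2 = 0.51^2 = 0.2601
Step 3: db*^2 = 0.15^2 = 0.0225
Step 4: Sum = 0.16 + 0.2601 + 0.0225 = 0.4426
Step 5: Delta E = sqrt(0.4426) = 0.67

0.67 Delta E


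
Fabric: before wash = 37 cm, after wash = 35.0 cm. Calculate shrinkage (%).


Formula: Shrinkage% = ((L_before - L_after) / L_before) * 100
Step 1: Shrinkage = 37 - 35.0 = 2.0 cm
Step 2: Shrinkage% = (2.0 / 37) * 100
Step 3: Shrinkage% = 0.054054 * 100 = 5.4054% ≈ 5.4%

5.4%


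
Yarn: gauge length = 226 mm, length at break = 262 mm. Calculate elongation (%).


Formula: Elongation (%) = ((L_break - L0) / L0) * 100
Step 1: Extension = 262 - 226 = 36 mm
Step 2: Elongation = (36 / 226) * 100
Step 3: Elongation = 0.159292 * 100 = 15.9292% ≈ 15.9%

15.9%


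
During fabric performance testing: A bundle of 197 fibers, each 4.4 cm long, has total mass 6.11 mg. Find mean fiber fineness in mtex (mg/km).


Formula: fineness (mtex) = mass (mg) / total length (km) = (mass_mg / total_length_m) * 1000
Step 1: Convert fiber length: 4.4 cm = 0.044 m
Step 2: Total fiber length = 197 * 0.044 = 8.668 m
Step 3: Linear density = 6.11 mg / 8.668 m = 0.7049 mg/m
Step 4: fineness = 0.7049 * 1000 = 704.9 mtex

704.9 mtex


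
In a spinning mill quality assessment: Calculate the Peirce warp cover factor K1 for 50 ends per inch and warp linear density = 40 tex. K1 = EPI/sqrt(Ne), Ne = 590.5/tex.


Formula: K1 = EPI / sqrt(Ne), with Ne = 590.5 / tex_warp
Step 1: Ne = 590.5 / 40 = 14.763
Step 2: sqrt(Ne) = sqrt(14.763) = 3.8423
Step 3: K1 = 50 / 3.8423 = 13.0

13.0


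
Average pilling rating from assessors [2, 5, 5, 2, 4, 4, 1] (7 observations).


Formula: Mean = sum / count
Sum = 2 + 5 + 5 + 2 + 4 + 4 + 1 = 23
Mean = 23 / 7 = 3.3

3.3


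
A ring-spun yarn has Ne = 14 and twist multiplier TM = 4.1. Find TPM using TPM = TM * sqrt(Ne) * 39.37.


Formula: TPM = TM * sqrt(Ne) * 39.37
Step 1: sqrt(Ne) = sqrt(14) = 3.7417
Step 2: TM * sqrt(Ne) = 4.1 * 3.7417 = 15.341
Step 3: TPM = 15.341 * 39.37 = 604 twists/m

604 twists/m


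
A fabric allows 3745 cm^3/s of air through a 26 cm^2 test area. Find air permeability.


Formula: Air Permeability = Airflow / Test Area
AP = 3745 cm^3/s / 26 cm^2
AP = 144.0 cm^3/s/cm^2

144.0 cm^3/s/cm^2


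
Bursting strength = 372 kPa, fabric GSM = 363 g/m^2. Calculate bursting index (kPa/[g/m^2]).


Formula: Bursting Index = Bursting Strength / Fabric GSM
BI = 372 kPa / 363 g/m^2
BI = 1.025 kPa/(g/m^2)

1.025 kPa/(g/m^2)


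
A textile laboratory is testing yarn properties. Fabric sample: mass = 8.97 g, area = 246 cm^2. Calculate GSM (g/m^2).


Formula: GSM = mass_g / area_m2
Step 1: Convert area: 246 cm^2 = 246 / 10000 = 0.0246 m^2
Step 2: GSM = 8.97 g / 0.0246 m^2 = 364.6 g/m^2

364.6 g/m^2


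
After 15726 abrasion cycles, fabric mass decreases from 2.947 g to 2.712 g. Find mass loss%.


Formula: Mass loss% = ((m_before - m_after) / m_before) * 100
Step 1: Mass loss = 2.947 - 2.712 = 0.235 g
Step 2: Ratio = 0.235 / 2.947 = 0.0797421
Step 3: Mass loss% = 0.0797421 * 100 = 7.97421% ≈ 7.97%

7.97%


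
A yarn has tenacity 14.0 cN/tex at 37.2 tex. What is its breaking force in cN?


Formula: Breaking force = Tenacity * Linear density
F = 14.0 cN/tex * 37.2 tex
F = 520.80 cN

520.80 cN


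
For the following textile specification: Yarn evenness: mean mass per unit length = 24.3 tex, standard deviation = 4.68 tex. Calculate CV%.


Formula: CV% = (standard deviation / mean) * 100
Step 1: Ratio = 4.68 / 24.3 = 0.192593
Step 2: CV% = 0.192593 * 100 = 19.2593% ≈ 19.3%

19.3%


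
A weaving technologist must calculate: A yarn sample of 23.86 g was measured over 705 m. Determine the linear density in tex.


Formula: Tex = (mass_g / length_m) * 1000
Substituting: Tex = (23.86 / 705) * 1000
Intermediate: 23.86 / 705 = 0.03384397 g/m
Tex = 0.03384397 * 1000 = 33.84 tex

33.84 tex


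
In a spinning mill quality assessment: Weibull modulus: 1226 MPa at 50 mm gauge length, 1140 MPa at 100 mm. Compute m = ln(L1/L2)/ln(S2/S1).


Formula: m = ln(L1/L2) / ln(S2/S1)
Step 1: ln(L1/L2) = ln(50/100) = -0.69315
Step 2: S2/S1 = 1140/1226 = 0.92985
Step 3: ln(S2/S1) = ln(0.92985) = -0.07273
Step 4: m = -0.69315 / -0.07273 = 9.53

9.53 (Weibull m)


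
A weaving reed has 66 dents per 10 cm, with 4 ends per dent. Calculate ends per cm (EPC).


Formula: EPC = (dents per 10 cm * ends per dent) / 10
Step 1: Total ends per 10 cm = 66 * 4 = 264
Step 2: EPC = 264 / 10 = 26.4 ends/cm

26.4 ends/cm


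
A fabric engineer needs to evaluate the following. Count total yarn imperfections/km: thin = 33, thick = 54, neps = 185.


Formula: Total = thin places + thick places + neps
Total = 33 + 54 + 185
Total = 272 imperfections/km

272 imperfections/km


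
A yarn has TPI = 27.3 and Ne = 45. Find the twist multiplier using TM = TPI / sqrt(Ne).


Formula: TM = TPI / sqrt(Ne)
Step 1: sqrt(Ne) = sqrt(45) = 6.7082
Step 2: TM = 27.3 / 6.7082 = 4.07

4.07 TM


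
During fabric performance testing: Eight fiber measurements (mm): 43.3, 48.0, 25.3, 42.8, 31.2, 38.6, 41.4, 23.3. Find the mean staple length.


Formula: Mean = sum of lengths / count
Sum = 43.3 + 48.0 + 25.3 + 42.8 + 31.2 + 38.6 + 41.4 + 23.3
Sum = 293.9 mm
Mean = 293.9 / 8 = 36.74 mm

36.74 mm


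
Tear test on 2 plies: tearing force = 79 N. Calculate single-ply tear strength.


Formula: Per-ply strength = Total force / Number of plies
Per-ply = 79 N / 2
Per-ply = 39.5 N

39.5 N


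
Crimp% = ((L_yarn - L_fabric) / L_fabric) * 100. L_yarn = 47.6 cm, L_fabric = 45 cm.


Formula: Crimp% = ((L_yarn - L_fabric) / L_fabric) * 100
Step 1: Extension = 47.6 - 45 = 2.6 cm
Step 2: Crimp% = (2.6 / 45) * 100
Step 3: Crimp% = 0.057778 * 100 = 5.7778% ≈ 5.8%

5.8%


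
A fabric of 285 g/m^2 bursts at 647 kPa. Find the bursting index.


Formula: Bursting Index = Bursting Strength / Fabric GSM
BI = 647 kPa / 285 g/m^2
BI = 2.270 kPa/(g/m^2)

2.270 kPa/(g/m^2)


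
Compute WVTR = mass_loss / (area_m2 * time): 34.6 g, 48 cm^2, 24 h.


Formula: WVTR = mass_loss / (area * time)
Step 1: Convert area: 48 cm^2 = 0.0048 m^2
Step 2: WVTR = 34.6 g / (0.0048 m^2 * 24 h)
Step 3: WVTR = 34.6 / 0.1152 = 300.3 g/m^2/h

300.3 g/m^2/h


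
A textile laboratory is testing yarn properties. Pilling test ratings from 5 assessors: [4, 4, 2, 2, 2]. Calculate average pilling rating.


Formula: Mean = sum / count
Sum = 4 + 4 + 2 + 2 + 2 = 14
Mean = 14 / 5 = 2.8

2.8


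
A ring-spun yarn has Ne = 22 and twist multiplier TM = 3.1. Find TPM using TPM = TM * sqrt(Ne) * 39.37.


Formula: TPM = TM * sqrt(Ne) * 39.37
Step 1: sqrt(Ne) = sqrt(22) = 4.6904
Step 2: TM * sqrt(Ne) = 3.1 * 4.6904 = 14.5402
Step 3: TPM = 14.5402 * 39.37 = 572 twists/m

572 twists/m


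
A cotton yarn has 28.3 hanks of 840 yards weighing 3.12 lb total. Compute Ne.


Formula: Ne = hanks / mass_lb
Substituting: Ne = 28.3 / 3.12
Ne = 9.1

9.1 Ne


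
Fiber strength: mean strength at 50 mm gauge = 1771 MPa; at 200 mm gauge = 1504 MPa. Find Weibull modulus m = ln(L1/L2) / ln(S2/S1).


Formula: m = ln(L1/L2) / ln(S2/S1)
Step 1: ln(L1/L2) = ln(50/200) = -1.38629
Step 2: S2/S1 = 1504/1771 = 0.84924
Step 3: ln(S2/S1) = ln(0.84924) = -0.16341
Step 4: m = -1.38629 / -0.16341 = 8.48

8.48 (Weibull m)


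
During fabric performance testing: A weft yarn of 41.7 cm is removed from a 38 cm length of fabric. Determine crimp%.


Formula: Crimp% = ((L_yarn - L_fabric) / L_fabric) * 100
Step 1: Extension = 41.7 - 38 = 3.7 cm
Step 2: Crimp% = (3.7 / 38) * 100
Step 3: Crimp% = 0.097368 * 100 = 9.7368% ≈ 9.7%

9.7%


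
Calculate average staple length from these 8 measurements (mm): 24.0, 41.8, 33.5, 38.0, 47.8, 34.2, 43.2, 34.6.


Formula: Mean = sum of lengths / count
Sum = 24.0 + 41.8 + 33.5 + 38.0 + 47.8 + 34.2 + 43.2 + 34.6
Sum = 297.1 mm
Mean = 297.1 / 8 = 37.14 mm

37.14 mm


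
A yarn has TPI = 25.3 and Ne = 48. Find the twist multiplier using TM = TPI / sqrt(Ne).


Formula: TM = TPI / sqrt(Ne)
Step 1: sqrt(Ne) = sqrt(48) = 6.9282
Step 2: TM = 25.3 / 6.9282 = 3.65

3.65 TM


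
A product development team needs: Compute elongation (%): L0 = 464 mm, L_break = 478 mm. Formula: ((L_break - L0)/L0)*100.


Formula: Elongation (%) = ((L_break - L0) / L0) * 100
Step 1: Extension = 478 - 464 = 14 mm
Step 2: Elongation = (14 / 464) * 100
Step 3: Elongation = 0.030172 * 100 = 3.0172% ≈ 3.0%

3.0%


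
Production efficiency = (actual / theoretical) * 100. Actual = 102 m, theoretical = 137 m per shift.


Formula: Efficiency% = (Actual output / Theoretical output) * 100
Efficiency% = (102 / 137) * 100
Efficiency% = 0.744526 * 100 = 74.4526% ≈ 74.5%

74.5%


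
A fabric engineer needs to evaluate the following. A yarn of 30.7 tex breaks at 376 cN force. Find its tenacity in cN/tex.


Formula: Tenacity = Breaking force / Linear density
Tenacity = 376 cN / 30.7 tex
Tenacity = 12.25 cN/tex

12.25 cN/tex


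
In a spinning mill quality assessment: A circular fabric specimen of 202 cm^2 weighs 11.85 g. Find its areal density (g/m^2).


Formula: GSM = mass_g / area_m2
Step 1: Convert area: 202 cm^2 = 202 / 10000 = 0.0202 m^2
Step 2: GSM = 11.85 g / 0.0202 m^2 = 586.6 g/m^2

586.6 g/m^2


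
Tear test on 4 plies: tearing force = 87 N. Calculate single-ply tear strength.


Formula: Per-ply strength = Total force / Number of plies
Per-ply = 87 N / 4
Per-ply = 21.75 N

21.75 N


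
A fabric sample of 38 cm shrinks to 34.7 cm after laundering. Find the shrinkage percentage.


Formula: Shrinkage% = ((L_before - L_after) / L_before) * 100
Step 1: Shrinkage = 38 - 34.7 = 3.3 cm
Step 2: Shrinkage% = (3.3 / 38) * 100
Step 3: Shrinkage% = 0.086842 * 100 = 8.6842% ≈ 8.7%

8.7%


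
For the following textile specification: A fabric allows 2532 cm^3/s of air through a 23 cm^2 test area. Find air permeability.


Formula: Air Permeability = Airflow / Test Area
AP = 2532 cm^3/s / 23 cm^2
AP = 110.1 cm^3/s/cm^2

110.1 cm^3/s/cm^2


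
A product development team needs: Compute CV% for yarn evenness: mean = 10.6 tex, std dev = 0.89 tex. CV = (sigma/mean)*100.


Formula: CV% = (standard deviation / mean) * 100
Step 1: Ratio = 0.89 / 10.6 = 0.083962
Step 2: CV% = 0.083962 * 100 = 8.3962% ≈ 8.4%

8.4%


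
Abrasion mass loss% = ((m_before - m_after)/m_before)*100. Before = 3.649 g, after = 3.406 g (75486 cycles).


Formula: Mass loss% = ((m_before - m_after) / m_before) * 100
Step 1: Mass loss = 3.649 - 3.406 = 0.243 g
Step 2: Ratio = 0.243 / 3.649 = 0.0665936
Step 3: Mass loss% = 0.0665936 * 100 = 6.65936% ≈ 6.66%

6.66%


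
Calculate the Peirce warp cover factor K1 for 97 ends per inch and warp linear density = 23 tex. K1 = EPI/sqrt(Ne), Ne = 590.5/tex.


Formula: K1 = EPI / sqrt(Ne), with Ne = 590.5 / tex_warp
Step 1: Ne = 590.5 / 23 = 25.674
Step 2: sqrt(Ne) = sqrt(25.674) = 5.067
Step 3: K1 = 97 / 5.067 = 19.1

19.1


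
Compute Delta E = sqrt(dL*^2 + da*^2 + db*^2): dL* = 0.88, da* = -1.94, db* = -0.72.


Formula: Delta E = sqrt(dL*^2 + da*^2 + db*^2)
Step 1: dL*^2 = 0.88^2 = 0.7744
Step 2: da*^2 = (-1.94)^2 = 3.7636
Step 3: db*^2 = (-0.72)^2 = 0.5184
Step 4: Sum = 0.7744 + 3.7636 + 0.5184 = 5.0564
Step 5: Delta E = sqrt(5.0564) = 2.25

2.25 Delta E


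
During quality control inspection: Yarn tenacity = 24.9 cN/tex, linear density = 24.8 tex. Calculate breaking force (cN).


Formula: Breaking force = Tenacity * Linear density
F = 24.9 cN/tex * 24.8 tex
F = 617.52 cN

617.52 cN


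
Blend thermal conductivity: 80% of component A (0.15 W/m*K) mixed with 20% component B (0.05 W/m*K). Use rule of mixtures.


Formula: Blend property = (fraction_A * property_A) + (fraction_B * property_B)
Step 1: Contribution A = 80/100 * 0.15 W/m*K = 0.12 W/m*K
Step 2: Contribution B = 20/100 * 0.05 W/m*K = 0.01 W/m*K
Step 3: Blend thermal conductivity = 0.12 + 0.01 = 0.13 W/m*K

0.13 W/m*K


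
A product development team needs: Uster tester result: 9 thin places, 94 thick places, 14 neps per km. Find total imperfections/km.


Formula: Total = thin places + thick places + neps
Total = 9 + 94 + 14
Total = 117 imperfections/km

117 imperfections/km


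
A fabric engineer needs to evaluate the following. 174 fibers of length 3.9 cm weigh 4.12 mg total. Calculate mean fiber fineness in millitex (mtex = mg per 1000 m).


Formula: fineness (mtex) = mass (mg) / total length (km) = (mass_mg / total_length_m) * 1000
Step 1: Convert fiber length: 3.9 cm = 0.039 m
Step 2: Total fiber length = 174 * 0.039 = 6.786 m
Step 3: Linear density = 4.12 mg / 6.786 m = 0.6071 mg/m
Step 4: fineness = 0.6071 * 1000 = 607.1 mtex

607.1 mtex


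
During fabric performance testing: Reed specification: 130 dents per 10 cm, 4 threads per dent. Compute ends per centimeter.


Formula: EPC = (dents per 10 cm * ends per dent) / 10
Step 1: Total ends per 10 cm = 130 * 4 = 520
Step 2: EPC = 520 / 10 = 52.0 ends/cm

52.0 ends/cm


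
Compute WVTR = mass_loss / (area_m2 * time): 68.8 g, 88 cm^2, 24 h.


Formula: WVTR = mass_loss / (area * time)
Step 1: Convert area: 88 cm^2 = 0.0088 m^2
Step 2: WVTR = 68.8 g / (0.0088 m^2 * 24 h)
Step 3: WVTR = 68.8 / 0.2112 = 325.8 g/m^2/h

325.8 g/m^2/h


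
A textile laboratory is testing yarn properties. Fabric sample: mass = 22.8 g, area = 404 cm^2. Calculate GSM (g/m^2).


Formula: GSM = mass_g / area_m2
Step 1: Convert area: 404 cm^2 = 404 / 10000 = 0.0404 m^2
Step 2: GSM = 22.8 g / 0.0404 m^2 = 564.4 g/m^2

564.4 g/m^2


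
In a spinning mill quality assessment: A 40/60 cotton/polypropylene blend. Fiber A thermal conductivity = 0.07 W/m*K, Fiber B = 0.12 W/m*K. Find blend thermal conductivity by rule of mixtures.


Formula: Blend property = (fraction_A * property_A) + (fraction_B * property_B)
Step 1: Contribution A = 40/100 * 0.07 W/m*K = 0.028 W/m*K
Step 2: Contribution B = 60/100 * 0.12 W/m*K = 0.072 W/m*K
Step 3: Blend thermal conductivity = 0.028 + 0.072 = 0.1 W/m*K

0.1 W/m*K


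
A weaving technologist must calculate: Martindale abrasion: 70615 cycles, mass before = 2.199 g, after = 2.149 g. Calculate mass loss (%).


Formula: Mass loss% = ((m_before - m_after) / m_before) * 100
Step 1: Mass loss = 2.199 - 2.149 = 0.05 g
Step 2: Ratio = 0.05 / 2.199 = 0.0227376
Step 3: Mass loss% = 0.0227376 * 100 = 2.27376% ≈ 2.27%

2.27%


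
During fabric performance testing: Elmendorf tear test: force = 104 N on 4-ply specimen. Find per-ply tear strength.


Formula: Per-ply strength = Total force / Number of plies
Per-ply = 104 N / 4
Per-ply = 26 N

26 N


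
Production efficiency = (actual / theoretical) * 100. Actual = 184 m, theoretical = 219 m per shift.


Formula: Efficiency% = (Actual output / Theoretical output) * 100
Efficiency% = (184 / 219) * 100
Efficiency% = 0.840183 * 100 = 84.0183% ≈ 84.0%

84.0%


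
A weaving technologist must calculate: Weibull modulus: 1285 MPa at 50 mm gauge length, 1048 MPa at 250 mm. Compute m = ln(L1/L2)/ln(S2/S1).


Formula: m = ln(L1/L2) / ln(S2/S1)
Step 1: ln(L1/L2) = ln(50/250) = -1.60944
Step 2: S2/S1 = 1048/1285 = 0.81556
Step 3: ln(S2/S1) = ln(0.81556) = -0.20388
Step 4: m = -1.60944 / -0.20388 = 7.89

7.89 (Weibull m)


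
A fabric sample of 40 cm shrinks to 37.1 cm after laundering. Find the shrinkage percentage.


Formula: Shrinkage% = ((L_before - L_after) / L_before) * 100
Step 1: Shrinkage = 40 - 37.1 = 2.9 cm
Step 2: Shrinkage% = (2.9 / 40) * 100
Step 3: Shrinkage% = 0.0725 * 100 = 7.25% ≈ 7.3%

7.3%


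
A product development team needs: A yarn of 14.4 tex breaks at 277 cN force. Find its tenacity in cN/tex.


Formula: Tenacity = Breaking force / Linear density
Tenacity = 277 cN / 14.4 tex
Tenacity = 19.24 cN/tex

19.24 cN/tex


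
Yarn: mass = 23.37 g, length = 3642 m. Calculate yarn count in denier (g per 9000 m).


Formula: den = (mass_g / length_m) * 9000
Substituting: den = (23.37 / 3642) * 9000
Intermediate: 23.37 / 3642 = 0.0064168 g/m
den = 0.0064168 * 9000 = 57.8 denier

57.8 denier


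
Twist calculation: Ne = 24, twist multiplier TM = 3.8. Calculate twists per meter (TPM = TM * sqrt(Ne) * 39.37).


Formula: TPM = TM * sqrt(Ne) * 39.37
Step 1: sqrt(Ne) = sqrt(24) = 4.899
Step 2: TM * sqrt(Ne) = 3.8 * 4.899 = 18.6162
Step 3: TPM = 18.6162 * 39.37 = 733 twists/m

733 twists/m


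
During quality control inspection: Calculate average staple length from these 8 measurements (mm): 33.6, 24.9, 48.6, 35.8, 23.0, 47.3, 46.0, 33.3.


Formula: Mean = sum of lengths / count
Sum = 33.6 + 24.9 + 48.6 + 35.8 + 23.0 + 47.3 + 46.0 + 33.3
Sum = 292.5 mm
Mean = 292.5 / 8 = 36.56 mm

36.56 mm


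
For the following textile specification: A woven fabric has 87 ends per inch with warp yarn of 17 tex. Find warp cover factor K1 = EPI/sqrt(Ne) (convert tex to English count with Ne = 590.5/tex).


Formula: K1 = EPI / sqrt(Ne), with Ne = 590.5 / tex_warp
Step 1: Ne = 590.5 / 17 = 34.735
Step 2: sqrt(Ne) = sqrt(34.735) = 5.8936
Step 3: K1 = 87 / 5.8936 = 14.8

14.8


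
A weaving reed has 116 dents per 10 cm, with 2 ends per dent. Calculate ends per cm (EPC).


Formula: EPC = (dents per 10 cm * ends per dent) / 10
Step 1: Total ends per 10 cm = 116 * 2 = 232
Step 2: EPC = 232 / 10 = 23.2 ends/cm

23.2 ends/cm


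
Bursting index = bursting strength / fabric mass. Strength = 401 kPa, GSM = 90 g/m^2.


Formula: Bursting Index = Bursting Strength / Fabric GSM
BI = 401 kPa / 90 g/m^2
BI = 4.456 kPa/(g/m^2)

4.456 kPa/(g/m^2)


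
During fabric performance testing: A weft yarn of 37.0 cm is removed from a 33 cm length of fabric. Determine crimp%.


Formula: Crimp% = ((L_yarn - L_fabric) / L_fabric) * 100
Step 1: Extension = 37.0 - 33 = 4.0 cm
Step 2: Crimp% = (4.0 / 33) * 100
Step 3: Crimp% = 0.121212 * 100 = 12.1212% ≈ 12.1%

12.1%


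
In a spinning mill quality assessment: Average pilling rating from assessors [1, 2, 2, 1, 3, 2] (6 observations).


Formula: Mean = sum / count
Sum = 1 + 2 + 2 + 1 + 3 + 2 = 11
Mean = 11 / 6 = 1.8

1.8


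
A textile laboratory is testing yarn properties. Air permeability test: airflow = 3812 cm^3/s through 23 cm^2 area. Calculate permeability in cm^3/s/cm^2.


Formula: Air Permeability = Airflow / Test Area
AP = 3812 cm^3/s / 23 cm^2
AP = 165.7 cm^3/s/cm^2

165.7 cm^3/s/cm^2


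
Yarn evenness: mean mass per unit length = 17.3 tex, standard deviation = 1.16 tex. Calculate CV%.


Formula: CV% = (standard deviation / mean) * 100
Step 1: Ratio = 1.16 / 17.3 = 0.067052
Step 2: CV% = 0.067052 * 100 = 6.7052% ≈ 6.7%

6.7%


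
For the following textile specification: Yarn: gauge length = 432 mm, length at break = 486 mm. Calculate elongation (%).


Formula: Elongation (%) = ((L_break - L0) / L0) * 100
Step 1: Extension = 486 - 432 = 54 mm
Step 2: Elongation = (54 / 432) * 100
Step 3: Elongation = 0.125 * 100 = 12.5%

12.5%


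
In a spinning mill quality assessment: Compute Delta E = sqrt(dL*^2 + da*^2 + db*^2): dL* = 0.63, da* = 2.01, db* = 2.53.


Formula: Delta E = sqrt(dL*^2 + da*^2 + db*^2)
Step 1: dL*^2 = 0.63^2 = 0.3969
Step 2: da*^2 = 2.01^2 = 4.0401
Step 3: db*^2 = 2.53^2 = 6.4009
Step 4: Sum = 0.3969 + 4.0401 + 6.4009 = 10.8379
Step 5: Delta E = sqrt(10.8379) = 3.29

3.29 Delta E


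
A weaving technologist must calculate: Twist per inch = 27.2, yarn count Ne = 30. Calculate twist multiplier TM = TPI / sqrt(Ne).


Formula: TM = TPI / sqrt(Ne)
Step 1: sqrt(Ne) = sqrt(30) = 5.4772
Step 2: TM = 27.2 / 5.4772 = 4.97

4.97 TM


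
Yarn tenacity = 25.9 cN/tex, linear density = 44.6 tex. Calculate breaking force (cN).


Formula: Breaking force = Tenacity * Linear density
F = 25.9 cN/tex * 44.6 tex
F = 1155.14 cN

1155.14 cN


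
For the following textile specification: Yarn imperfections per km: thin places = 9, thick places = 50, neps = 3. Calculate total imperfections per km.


Formula: Total = thin places + thick places + neps
Total = 9 + 50 + 3
Total = 62 imperfections/km

62 imperfections/km


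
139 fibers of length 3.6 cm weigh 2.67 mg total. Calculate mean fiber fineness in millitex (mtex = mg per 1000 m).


Formula: fineness (mtex) = mass (mg) / total length (km) = (mass_mg / total_length_m) * 1000
Step 1: Convert fiber length: 3.6 cm = 0.036 m
Step 2: Total fiber length = 139 * 0.036 = 5.004 m
Step 3: Linear density = 2.67 mg / 5.004 m = 0.5336 mg/m
Step 4: fineness = 0.5336 * 1000 = 533.6 mtex

533.6 mtex


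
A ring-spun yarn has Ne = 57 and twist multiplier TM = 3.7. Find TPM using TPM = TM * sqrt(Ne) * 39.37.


Formula: TPM = TM * sqrt(Ne) * 39.37
Step 1: sqrt(Ne) = sqrt(57) = 7.5498
Step 2: TM * sqrt(Ne) = 3.7 * 7.5498 = 27.9343
Step 3: TPM = 27.9343 * 39.37 = 1100 twists/m

1100 twists/m


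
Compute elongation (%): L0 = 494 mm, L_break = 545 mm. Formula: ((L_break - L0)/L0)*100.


Formula: Elongation (%) = ((L_break - L0) / L0) * 100
Step 1: Extension = 545 - 494 = 51 mm
Step 2: Elongation = (51 / 494) * 100
Step 3: Elongation = 0.103239 * 100 = 10.3239% ≈ 10.3%

10.3%


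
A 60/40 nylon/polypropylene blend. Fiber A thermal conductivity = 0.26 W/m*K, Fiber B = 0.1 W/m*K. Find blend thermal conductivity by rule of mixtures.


Formula: Blend property = (fraction_A * property_A) + (fraction_B * property_B)
Step 1: Contribution A = 60/100 * 0.26 W/m*K = 0.156 W/m*K
Step 2: Contribution B = 40/100 * 0.1 W/m*K = 0.04 W/m*K
Step 3: Blend thermal conductivity = 0.156 + 0.04 = 0.196 W/m*K

0.196 W/m*K


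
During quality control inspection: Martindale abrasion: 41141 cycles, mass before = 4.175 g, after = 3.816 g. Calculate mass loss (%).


Formula: Mass loss% = ((m_before - m_after) / m_before) * 100
Step 1: Mass loss = 4.175 - 3.816 = 0.359 g
Step 2: Ratio = 0.359 / 4.175 = 0.085988
Step 3: Mass loss% = 0.085988 * 100 = 8.5988% ≈ 8.60%

8.60%


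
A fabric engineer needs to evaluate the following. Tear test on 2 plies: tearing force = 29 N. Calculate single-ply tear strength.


Formula: Per-ply strength = Total force / Number of plies
Per-ply = 29 N / 2
Per-ply = 14.5 N

14.5 N


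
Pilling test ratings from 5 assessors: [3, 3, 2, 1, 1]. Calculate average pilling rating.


Formula: Mean = sum / count
Sum = 3 + 3 + 2 + 1 + 1 = 10
Mean = 10 / 5 = 2.0

2.0


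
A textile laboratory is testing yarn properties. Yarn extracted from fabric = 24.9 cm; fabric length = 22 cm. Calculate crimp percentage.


Formula: Crimp% = ((L_yarn - L_fabric) / L_fabric) * 100
Step 1: Extension = 24.9 - 22 = 2.9 cm
Step 2: Crimp% = (2.9 / 22) * 100
Step 3: Crimp% = 0.131818 * 100 = 13.1818% ≈ 13.2%

13.2%


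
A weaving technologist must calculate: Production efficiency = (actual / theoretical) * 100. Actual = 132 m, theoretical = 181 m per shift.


Formula: Efficiency% = (Actual output / Theoretical output) * 100
Efficiency% = (132 / 181) * 100
Efficiency% = 0.729282 * 100 = 72.9282% ≈ 72.9%

72.9%


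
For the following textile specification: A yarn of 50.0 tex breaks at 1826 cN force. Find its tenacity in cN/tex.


Formula: Tenacity = Breaking force / Linear density
Tenacity = 1826 cN / 50.0 tex
Tenacity = 36.52 cN/tex

36.52 cN/tex


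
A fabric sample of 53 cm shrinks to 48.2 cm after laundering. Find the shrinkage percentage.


Formula: Shrinkage% = ((L_before - L_after) / L_before) * 100
Step 1: Shrinkage = 53 - 48.2 = 4.8 cm
Step 2: Shrinkage% = (4.8 / 53) * 100
Step 3: Shrinkage% = 0.090566 * 100 = 9.0566% ≈ 9.1%

9.1%


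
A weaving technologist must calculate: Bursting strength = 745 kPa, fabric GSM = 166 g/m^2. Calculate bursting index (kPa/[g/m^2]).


Formula: Bursting Index = Bursting Strength / Fabric GSM
BI = 745 kPa / 166 g/m^2
BI = 4.488 kPa/(g/m^2)

4.488 kPa/(g/m^2)


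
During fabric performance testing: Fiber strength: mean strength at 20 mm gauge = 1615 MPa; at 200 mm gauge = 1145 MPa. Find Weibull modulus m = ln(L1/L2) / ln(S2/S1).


Formula: m = ln(L1/L2) / ln(S2/S1)
Step 1: ln(L1/L2) = ln(20/200) = -2.30259
Step 2: S2/S1 = 1145/1615 = 0.70898
Step 3: ln(S2/S1) = ln(0.70898) = -0.34393
Step 4: m = -2.30259 / -0.34393 = 6.69

6.69 (Weibull m)


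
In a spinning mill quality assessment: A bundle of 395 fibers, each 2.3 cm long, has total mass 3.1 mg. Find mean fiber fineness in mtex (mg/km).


Formula: fineness (mtex) = mass (mg) / total length (km) = (mass_mg / total_length_m) * 1000
Step 1: Convert fiber length: 2.3 cm = 0.023 m
Step 2: Total fiber length = 395 * 0.023 = 9.085 m
Step 3: Linear density = 3.1 mg / 9.085 m = 0.3412 mg/m
Step 4: fineness = 0.3412 * 1000 = 341.2 mtex

341.2 mtex


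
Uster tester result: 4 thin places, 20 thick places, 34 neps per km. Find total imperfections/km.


Formula: Total = thin places + thick places + neps
Total = 4 + 20 + 34
Total = 58 imperfections/km

58 imperfections/km


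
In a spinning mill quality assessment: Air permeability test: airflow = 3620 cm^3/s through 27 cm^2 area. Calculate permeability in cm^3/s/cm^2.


Formula: Air Permeability = Airflow / Test Area
AP = 3620 cm^3/s / 27 cm^2
AP = 134.1 cm^3/s/cm^2

134.1 cm^3/s/cm^2
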